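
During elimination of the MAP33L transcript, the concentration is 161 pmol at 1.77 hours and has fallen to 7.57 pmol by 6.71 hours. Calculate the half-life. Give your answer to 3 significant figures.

1.12 hours

Over Δt = 6.71 − 1.77 = 4.94 hours, the level fell by a factor of 161/7.57 ≈ 21.268.
n = log₂(21.268) ≈ 4.4106 half-lives, so t½ = 4.94/4.4106 ≈ 1.12 hours.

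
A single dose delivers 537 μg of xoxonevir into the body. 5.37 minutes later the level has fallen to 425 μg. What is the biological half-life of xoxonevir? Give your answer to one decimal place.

A/A₀ = 425/537 ≈ 0.79143.
n = log₂(1.2635) ≈ 0.33746 half-lives elapsed in 5.37 minutes.
t½ = 5.37/0.33746 ≈ 15.913 minutes.

15.9 minutes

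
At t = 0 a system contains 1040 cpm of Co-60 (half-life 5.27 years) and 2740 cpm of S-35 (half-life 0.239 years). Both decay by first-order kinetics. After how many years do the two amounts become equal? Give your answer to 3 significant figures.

0.350 years

Set 1040·(1/2)^(t/5.27) = 2740·(1/2)^(t/0.239).
Taking log₂: log₂(1040/2740) = t·(1/5.27 − 1/0.239).
log₂(0.37956) = -1.3976; 1/5.27 − 1/0.239 = -3.9943.
t = -1.3976 / -3.9943 ≈ 0.34989 years.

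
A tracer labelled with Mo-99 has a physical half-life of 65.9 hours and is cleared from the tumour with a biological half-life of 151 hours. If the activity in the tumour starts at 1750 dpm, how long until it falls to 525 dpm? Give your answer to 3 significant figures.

1/t_eff = 1/t_phys + 1/t_biol = 1/65.9 + 1/151 = 0.021797 per hour.
t_eff = 65.9 × 151 / (65.9 + 151) ≈ 45.878 hours.
n = log₂(1750/525) ≈ 1.737; t = 1.737 × 45.878 ≈ 79.688 hours.

79.7 hours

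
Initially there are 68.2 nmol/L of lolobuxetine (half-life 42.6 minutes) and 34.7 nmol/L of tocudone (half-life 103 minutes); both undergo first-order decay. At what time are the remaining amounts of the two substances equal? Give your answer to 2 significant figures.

Set 68.2·(1/2)^(t/42.6) = 34.7·(1/2)^(t/103).
Taking log₂: log₂(68.2/34.7) = t·(1/42.6 − 1/103).
log₂(1.9654) = 0.97484; 1/42.6 − 1/103 = 0.013765.
t = 0.97484 / 0.013765 ≈ 70.818 minutes.

71 minutes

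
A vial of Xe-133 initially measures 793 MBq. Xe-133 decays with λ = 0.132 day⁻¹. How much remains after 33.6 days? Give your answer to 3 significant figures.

t½ = ln 2 / λ = 0.69315 / 0.132 ≈ 5.2511 days.
Number of half-lives: n = 33.6/5.2511 ≈ 6.3986.
Remaining = 793 × (1/2)^6.3986 = 793 × 0.011853 ≈ 9.3992 MBq.

9.40 MBq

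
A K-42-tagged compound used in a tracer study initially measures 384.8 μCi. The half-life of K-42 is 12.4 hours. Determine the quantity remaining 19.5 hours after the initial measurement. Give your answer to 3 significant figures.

129 μCi

Number of half-lives: n = 19.5/12.4 ≈ 1.5726.
Remaining = 384.8 × (1/2)^1.5726 = 384.8 × 0.33621 ≈ 129.37 μCi.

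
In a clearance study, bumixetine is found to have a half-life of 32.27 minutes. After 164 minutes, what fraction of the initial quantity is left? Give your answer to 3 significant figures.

0.0295

n = 164/32.27 ≈ 5.0821 half-lives.
Fraction remaining = (1/2)^5.0821 ≈ 0.029521.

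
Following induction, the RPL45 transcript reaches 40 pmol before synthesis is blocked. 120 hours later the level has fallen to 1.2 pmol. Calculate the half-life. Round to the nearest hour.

A/A₀ = 1.2/40 ≈ 0.03.
n = log₂(33.333) ≈ 5.0589 half-lives elapsed in 120 hours.
t½ = 120/5.0589 ≈ 23.721 hours.

24 hours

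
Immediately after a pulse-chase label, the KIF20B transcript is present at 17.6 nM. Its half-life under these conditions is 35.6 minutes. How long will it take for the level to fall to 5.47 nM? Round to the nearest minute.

Fraction remaining = 5.47/17.6 ≈ 0.3108.
n = log₂(17.6/5.47) = ln(3.2176)/ln 2 ≈ 1.686 half-lives.
t = n × t½ = 1.686 × 35.6 ≈ 60.02 minutes.

60 minutes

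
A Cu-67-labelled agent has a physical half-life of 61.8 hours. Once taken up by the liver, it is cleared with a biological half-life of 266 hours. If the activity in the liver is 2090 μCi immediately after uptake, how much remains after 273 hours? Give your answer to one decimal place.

48.0 μCi

1/t_eff = 1/t_phys + 1/t_biol = 1/61.8 + 1/266 = 0.019941 per hour.
t_eff = 61.8 × 266 / (61.8 + 266) ≈ 50.149 hours.
Remaining = 2090 × (1/2)^(273/50.149) = 2090 × (1/2)^5.4438 ≈ 48.018 μCi.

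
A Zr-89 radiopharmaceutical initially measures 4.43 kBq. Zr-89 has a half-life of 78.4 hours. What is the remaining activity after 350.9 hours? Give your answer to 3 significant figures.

Number of half-lives: n = 350.9/78.4 ≈ 4.4758.
Remaining = 4.43 × (1/2)^4.4758 = 4.43 × 0.044943 ≈ 0.1991 kBq.

0.199 kBq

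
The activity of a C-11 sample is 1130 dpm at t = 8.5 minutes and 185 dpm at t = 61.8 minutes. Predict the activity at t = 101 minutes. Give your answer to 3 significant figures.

48.9 dpm

Over Δt = 61.8 − 8.5 = 53.3 minutes, the level fell by a factor of 1130/185 ≈ 6.1081.
n = log₂(6.1081) ≈ 2.6107 half-lives, so t½ = 53.3/2.6107 ≈ 20.416 minutes.
From t = 61.8 to t = 101: 185 × (1/2)^((101−61.8)/20.416) ≈ 48.884 dpm.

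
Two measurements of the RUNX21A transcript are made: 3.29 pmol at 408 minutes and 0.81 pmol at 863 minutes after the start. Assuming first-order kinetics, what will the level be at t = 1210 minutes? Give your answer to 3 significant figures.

Over Δt = 863 − 408 = 455 minutes, the level fell by a factor of 3.29/0.81 ≈ 4.0617.
n = log₂(4.0617) ≈ 2.0221 half-lives, so t½ = 455/2.0221 ≈ 225.01 minutes.
From t = 863 to t = 1210: 0.81 × (1/2)^((1210−863)/225.01) ≈ 0.27814 pmol.

0.278 pmol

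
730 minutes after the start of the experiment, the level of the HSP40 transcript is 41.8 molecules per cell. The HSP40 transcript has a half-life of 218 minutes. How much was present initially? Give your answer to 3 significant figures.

426 molecules per cell

Number of half-lives elapsed: n = 730/218 ≈ 3.3486.
A₀ = A × 2^n = 41.8 × 2^3.3486 = 41.8 × 10.187 ≈ 425.81 molecules per cell.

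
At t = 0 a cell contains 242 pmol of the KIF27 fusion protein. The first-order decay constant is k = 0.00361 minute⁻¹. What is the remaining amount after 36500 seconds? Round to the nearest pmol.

27 pmol

t½ = ln 2 / k = 0.69315 / 0.00361 ≈ 192.01 minutes.
Convert the elapsed time: 36500 seconds = 608.333 minutes.
Number of half-lives: n = 608.333/192.01 ≈ 3.1683.
Remaining = 242 × (1/2)^3.1683 = 242 × 0.11124 ≈ 26.92 pmol.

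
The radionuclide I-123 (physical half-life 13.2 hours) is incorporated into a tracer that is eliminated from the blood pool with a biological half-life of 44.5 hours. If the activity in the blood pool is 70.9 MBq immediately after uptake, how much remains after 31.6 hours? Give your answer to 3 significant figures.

1/t_eff = 1/t_phys + 1/t_biol = 1/13.2 + 1/44.5 = 0.098229 per hour.
t_eff = 13.2 × 44.5 / (13.2 + 44.5) ≈ 10.18 hours.
Remaining = 70.9 × (1/2)^(31.6/10.18) = 70.9 × (1/2)^3.1041 ≈ 8.2458 MBq.

8.25 MBq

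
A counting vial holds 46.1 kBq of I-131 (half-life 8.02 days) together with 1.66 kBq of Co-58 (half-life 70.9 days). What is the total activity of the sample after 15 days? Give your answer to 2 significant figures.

I-131: 46.1 × (1/2)^(15/8.02) = 46.1 × (1/2)^1.8703 ≈ 12.609 kBq.
Co-58: 1.66 × (1/2)^(15/70.9) = 1.66 × (1/2)^0.21157 ≈ 1.4336 kBq.
Total = 12.609 + 1.4336 ≈ 14.042 kBq.

14 kBq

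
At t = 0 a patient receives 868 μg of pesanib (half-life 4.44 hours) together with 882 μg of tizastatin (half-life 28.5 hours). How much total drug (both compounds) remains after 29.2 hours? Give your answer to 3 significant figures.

pesanib: 868 × (1/2)^(29.2/4.44) = 868 × (1/2)^6.5766 ≈ 9.0944 μg.
tizastatin: 882 × (1/2)^(29.2/28.5) = 882 × (1/2)^1.0246 ≈ 433.56 μg.
Total = 9.0944 + 433.56 ≈ 442.65 μg.

443 μg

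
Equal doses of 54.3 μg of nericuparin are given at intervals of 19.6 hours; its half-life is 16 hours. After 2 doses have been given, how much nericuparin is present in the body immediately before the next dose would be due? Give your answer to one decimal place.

33.2 μg

The 2 doses were given 39.2, 19.6 hours ago.
Total = 54.3·(1/2)^(39.2/16) + 54.3·(1/2)^(19.6/16)
      = 9.9375 + 23.229 ≈ 33.167 μg.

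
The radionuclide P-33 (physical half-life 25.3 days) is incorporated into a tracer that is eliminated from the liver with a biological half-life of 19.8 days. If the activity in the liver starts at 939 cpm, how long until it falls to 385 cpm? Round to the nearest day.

14 days

1/t_eff = 1/t_phys + 1/t_biol = 1/25.3 + 1/19.8 = 0.090031 per day.
t_eff = 25.3 × 19.8 / (25.3 + 19.8) ≈ 11.107 days.
n = log₂(939/385) ≈ 1.2863; t = 1.2863 × 11.107 ≈ 14.287 days.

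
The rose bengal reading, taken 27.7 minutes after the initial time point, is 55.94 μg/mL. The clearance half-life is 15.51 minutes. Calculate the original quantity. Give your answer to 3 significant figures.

Number of half-lives elapsed: n = 27.7/15.51 ≈ 1.7859.
A₀ = A × 2^n = 55.94 × 2^1.7859 = 55.94 × 3.4484 ≈ 192.91 μg/mL.

193 μg/mL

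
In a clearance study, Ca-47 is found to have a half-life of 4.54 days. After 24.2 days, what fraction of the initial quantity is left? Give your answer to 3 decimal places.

0.025

n = 24.2/4.54 ≈ 5.3304 half-lives.
Fraction remaining = (1/2)^5.3304 ≈ 0.024854.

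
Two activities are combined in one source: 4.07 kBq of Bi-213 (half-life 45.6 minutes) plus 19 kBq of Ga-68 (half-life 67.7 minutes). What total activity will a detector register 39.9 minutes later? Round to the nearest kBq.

Bi-213: 4.07 × (1/2)^(39.9/45.6) = 4.07 × (1/2)^0.875 ≈ 2.2192 kBq.
Ga-68: 19 × (1/2)^(39.9/67.7) = 19 × (1/2)^0.58936 ≈ 12.628 kBq.
Total = 2.2192 + 12.628 ≈ 14.847 kBq.

15 kBq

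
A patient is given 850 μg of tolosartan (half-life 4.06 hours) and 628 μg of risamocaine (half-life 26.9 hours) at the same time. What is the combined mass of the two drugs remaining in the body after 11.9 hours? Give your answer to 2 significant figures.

tolosartan: 850 × (1/2)^(11.9/4.06) = 850 × (1/2)^2.931 ≈ 111.45 μg.
risamocaine: 628 × (1/2)^(11.9/26.9) = 628 × (1/2)^0.44238 ≈ 462.16 μg.
Total = 111.45 + 462.16 ≈ 573.61 μg.

570 μg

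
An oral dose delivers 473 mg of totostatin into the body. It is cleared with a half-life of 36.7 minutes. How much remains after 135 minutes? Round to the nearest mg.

Number of half-lives: n = 135/36.7 ≈ 3.6785.
Remaining = 473 × (1/2)^3.6785 = 473 × 0.078103 ≈ 36.943 mg.

37 mg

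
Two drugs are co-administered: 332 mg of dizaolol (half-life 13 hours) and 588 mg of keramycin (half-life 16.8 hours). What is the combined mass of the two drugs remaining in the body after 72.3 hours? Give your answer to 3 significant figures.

36.8 mg

dizaolol: 332 × (1/2)^(72.3/13) = 332 × (1/2)^5.5615 ≈ 7.0299 mg.
keramycin: 588 × (1/2)^(72.3/16.8) = 588 × (1/2)^4.3036 ≈ 29.776 mg.
Total = 7.0299 + 29.776 ≈ 36.806 mg.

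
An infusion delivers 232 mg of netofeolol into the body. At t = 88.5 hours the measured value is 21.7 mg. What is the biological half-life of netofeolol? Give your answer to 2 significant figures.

A/A₀ = 21.7/232 ≈ 0.093534.
n = log₂(10.691) ≈ 3.4184 half-lives elapsed in 88.5 hours.
t½ = 88.5/3.4184 ≈ 25.89 hours.

26 hours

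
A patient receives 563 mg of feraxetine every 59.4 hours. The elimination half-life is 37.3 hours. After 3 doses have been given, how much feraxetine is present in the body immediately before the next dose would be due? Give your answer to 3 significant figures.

The 3 doses were given 178.2, 118.8, 59.4 hours ago.
Total = 563·(1/2)^(178.2/37.3) + 563·(1/2)^(118.8/37.3) + 563·(1/2)^(59.4/37.3)
      = 20.528 + 61.906 + 186.69 ≈ 269.12 mg.

269 mg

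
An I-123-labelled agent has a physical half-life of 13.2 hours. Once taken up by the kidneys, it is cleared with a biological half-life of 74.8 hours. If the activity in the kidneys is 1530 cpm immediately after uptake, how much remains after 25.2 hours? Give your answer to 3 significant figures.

1/t_eff = 1/t_phys + 1/t_biol = 1/13.2 + 1/74.8 = 0.089127 per hour.
t_eff = 13.2 × 74.8 / (13.2 + 74.8) ≈ 11.22 hours.
Remaining = 1530 × (1/2)^(25.2/11.22) = 1530 × (1/2)^2.246 ≈ 322.54 cpm.

323 cpm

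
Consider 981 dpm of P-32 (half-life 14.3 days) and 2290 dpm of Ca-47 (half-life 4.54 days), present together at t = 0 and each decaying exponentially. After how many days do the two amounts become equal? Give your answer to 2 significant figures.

Set 981·(1/2)^(t/14.3) = 2290·(1/2)^(t/4.54).
Taking log₂: log₂(981/2290) = t·(1/14.3 − 1/4.54).
log₂(0.42838) = -1.223; 1/14.3 − 1/4.54 = -0.15033.
t = -1.223 / -0.15033 ≈ 8.1354 days.

8.1 days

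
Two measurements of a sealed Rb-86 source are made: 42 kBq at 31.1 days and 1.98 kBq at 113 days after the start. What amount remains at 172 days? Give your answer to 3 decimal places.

Over Δt = 113 − 31.1 = 81.9 days, the level fell by a factor of 42/1.98 ≈ 21.212.
n = log₂(21.212) ≈ 4.4068 half-lives, so t½ = 81.9/4.4068 ≈ 18.585 days.
From t = 113 to t = 172: 1.98 × (1/2)^((172−113)/18.585) ≈ 0.21928 kBq.

0.219 kBq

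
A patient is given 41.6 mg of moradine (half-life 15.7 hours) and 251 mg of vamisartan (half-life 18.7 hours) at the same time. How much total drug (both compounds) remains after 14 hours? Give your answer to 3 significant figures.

moradine: 41.6 × (1/2)^(14/15.7) = 41.6 × (1/2)^0.89172 ≈ 22.421 mg.
vamisartan: 251 × (1/2)^(14/18.7) = 251 × (1/2)^0.74866 ≈ 149.38 mg.
Total = 22.421 + 149.38 ≈ 171.81 mg.

172 mg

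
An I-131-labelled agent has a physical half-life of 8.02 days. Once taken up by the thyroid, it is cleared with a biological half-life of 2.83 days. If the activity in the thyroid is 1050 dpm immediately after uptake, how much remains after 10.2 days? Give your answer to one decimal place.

35.8 dpm

1/t_eff = 1/t_phys + 1/t_biol = 1/8.02 + 1/2.83 = 0.47805 per day.
t_eff = 8.02 × 2.83 / (8.02 + 2.83) ≈ 2.0919 days.
Remaining = 1050 × (1/2)^(10.2/2.0919) = 1050 × (1/2)^4.8761 ≈ 35.756 dpm.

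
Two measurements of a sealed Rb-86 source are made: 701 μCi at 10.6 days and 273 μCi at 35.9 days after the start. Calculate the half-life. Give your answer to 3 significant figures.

Over Δt = 35.9 − 10.6 = 25.3 days, the level fell by a factor of 701/273 ≈ 2.5678.
n = log₂(2.5678) ≈ 1.3605 half-lives, so t½ = 25.3/1.3605 ≈ 18.596 days.

18.6 days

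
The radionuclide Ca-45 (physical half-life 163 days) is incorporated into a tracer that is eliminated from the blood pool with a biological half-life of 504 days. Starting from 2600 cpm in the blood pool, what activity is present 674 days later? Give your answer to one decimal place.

58.6 cpm

1/t_eff = 1/t_phys + 1/t_biol = 1/163 + 1/504 = 0.0081191 per day.
t_eff = 163 × 504 / (163 + 504) ≈ 123.17 days.
Remaining = 2600 × (1/2)^(674/123.17) = 2600 × (1/2)^5.4723 ≈ 58.567 cpm.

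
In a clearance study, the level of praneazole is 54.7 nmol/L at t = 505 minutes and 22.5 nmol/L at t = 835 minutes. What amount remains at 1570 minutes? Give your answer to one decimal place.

3.1 nmol/L

Over Δt = 835 − 505 = 330 minutes, the level fell by a factor of 54.7/22.5 ≈ 2.4311.
n = log₂(2.4311) ≈ 1.2816 half-lives, so t½ = 330/1.2816 ≈ 257.49 minutes.
From t = 835 to t = 1570: 22.5 × (1/2)^((1570−835)/257.49) ≈ 3.1109 nmol/L.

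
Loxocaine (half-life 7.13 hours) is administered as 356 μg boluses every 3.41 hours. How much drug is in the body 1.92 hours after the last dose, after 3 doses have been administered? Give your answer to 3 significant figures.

The 3 doses were given 8.74, 5.33, 1.92 hours ago.
Total = 356·(1/2)^(8.74/7.13) + 356·(1/2)^(5.33/7.13) + 356·(1/2)^(1.92/7.13)
      = 152.21 + 212.04 + 295.38 ≈ 659.63 μg.

660 μg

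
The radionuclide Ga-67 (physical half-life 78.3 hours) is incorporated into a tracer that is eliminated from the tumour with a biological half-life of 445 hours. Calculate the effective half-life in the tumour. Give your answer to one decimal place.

1/t_eff = 1/t_phys + 1/t_biol = 1/78.3 + 1/445 = 0.015019 per hour.
t_eff = 78.3 × 445 / (78.3 + 445) ≈ 66.584 hours.

66.6 hours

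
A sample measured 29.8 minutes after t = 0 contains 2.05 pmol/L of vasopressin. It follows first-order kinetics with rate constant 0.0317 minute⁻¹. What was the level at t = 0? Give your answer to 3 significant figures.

t½ = ln 2 / k = 0.69315 / 0.0317 ≈ 21.866 minutes.
Number of half-lives elapsed: n = 29.8/21.866 ≈ 1.3629.
A₀ = A × 2^n = 2.05 × 2^1.3629 = 2.05 × 2.5719 ≈ 5.2725 pmol/L.

5.27 pmol/L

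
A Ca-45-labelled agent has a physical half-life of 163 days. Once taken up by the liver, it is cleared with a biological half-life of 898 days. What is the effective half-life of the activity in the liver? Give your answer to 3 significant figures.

1/t_eff = 1/t_phys + 1/t_biol = 1/163 + 1/898 = 0.0072486 per day.
t_eff = 163 × 898 / (163 + 898) ≈ 137.96 days.

138 days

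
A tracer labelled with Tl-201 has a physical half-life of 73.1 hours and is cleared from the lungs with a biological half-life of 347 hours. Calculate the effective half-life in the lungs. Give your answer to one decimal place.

1/t_eff = 1/t_phys + 1/t_biol = 1/73.1 + 1/347 = 0.016562 per hour.
t_eff = 73.1 × 347 / (73.1 + 347) ≈ 60.38 hours.

60.4 hours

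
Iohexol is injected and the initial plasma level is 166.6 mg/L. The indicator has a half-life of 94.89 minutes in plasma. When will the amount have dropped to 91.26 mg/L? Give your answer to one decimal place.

Fraction remaining = 91.26/166.6 ≈ 0.54778.
n = log₂(166.6/91.26) = ln(1.8256)/ln 2 ≈ 0.86833 half-lives.
t = n × t½ = 0.86833 × 94.89 ≈ 82.396 minutes.

82.4 minutes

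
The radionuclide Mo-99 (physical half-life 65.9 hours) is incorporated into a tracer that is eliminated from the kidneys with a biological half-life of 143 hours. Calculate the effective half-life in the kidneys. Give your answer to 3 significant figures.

1/t_eff = 1/t_phys + 1/t_biol = 1/65.9 + 1/143 = 0.022168 per hour.
t_eff = 65.9 × 143 / (65.9 + 143) ≈ 45.111 hours.

45.1 hours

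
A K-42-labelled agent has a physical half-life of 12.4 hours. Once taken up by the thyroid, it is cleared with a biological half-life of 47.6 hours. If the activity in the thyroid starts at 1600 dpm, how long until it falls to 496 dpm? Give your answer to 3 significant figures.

16.6 hours

1/t_eff = 1/t_phys + 1/t_biol = 1/12.4 + 1/47.6 = 0.10165 per hour.
t_eff = 12.4 × 47.6 / (12.4 + 47.6) ≈ 9.8373 hours.
n = log₂(1600/496) ≈ 1.6897; t = 1.6897 × 9.8373 ≈ 16.622 hours.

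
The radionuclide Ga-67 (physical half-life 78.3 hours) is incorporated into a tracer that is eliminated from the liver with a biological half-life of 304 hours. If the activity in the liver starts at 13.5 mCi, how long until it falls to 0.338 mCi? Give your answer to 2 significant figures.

330 hours

1/t_eff = 1/t_phys + 1/t_biol = 1/78.3 + 1/304 = 0.016061 per hour.
t_eff = 78.3 × 304 / (78.3 + 304) ≈ 62.263 hours.
n = log₂(13.5/0.338) ≈ 5.3198; t = 5.3198 × 62.263 ≈ 331.23 hours.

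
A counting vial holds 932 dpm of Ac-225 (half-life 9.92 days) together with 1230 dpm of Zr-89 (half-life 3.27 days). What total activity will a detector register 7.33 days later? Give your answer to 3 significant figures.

Ac-225: 932 × (1/2)^(7.33/9.92) = 932 × (1/2)^0.73891 ≈ 558.45 dpm.
Zr-89: 1230 × (1/2)^(7.33/3.27) = 1230 × (1/2)^2.2416 ≈ 260.09 dpm.
Total = 558.45 + 260.09 ≈ 818.53 dpm.

819 dpm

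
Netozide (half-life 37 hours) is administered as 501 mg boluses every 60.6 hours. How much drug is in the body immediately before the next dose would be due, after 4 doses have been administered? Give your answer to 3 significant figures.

235 mg

The 4 doses were given 242.4, 181.8, 121.2, 60.6 hours ago.
Total = 501·(1/2)^(242.4/37) + 501·(1/2)^(181.8/37) + 501·(1/2)^(121.2/37) + 501·(1/2)^(60.6/37)
      = 5.3418 + 16.624 + 51.732 + 160.99 ≈ 234.69 mg.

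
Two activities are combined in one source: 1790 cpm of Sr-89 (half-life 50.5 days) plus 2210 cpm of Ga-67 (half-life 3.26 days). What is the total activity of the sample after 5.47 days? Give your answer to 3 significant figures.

Sr-89: 1790 × (1/2)^(5.47/50.5) = 1790 × (1/2)^0.10832 ≈ 1660.5 cpm.
Ga-67: 2210 × (1/2)^(5.47/3.26) = 2210 × (1/2)^1.6779 ≈ 690.7 cpm.
Total = 1660.5 + 690.7 ≈ 2351.2 cpm.

2350 cpm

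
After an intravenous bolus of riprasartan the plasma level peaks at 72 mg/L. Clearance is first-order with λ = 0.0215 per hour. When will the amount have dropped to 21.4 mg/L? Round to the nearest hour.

t½ = ln 2 / λ = 0.69315 / 0.0215 ≈ 32.239 hours.
Fraction remaining = 21.4/72 ≈ 0.29722.
n = log₂(72/21.4) = ln(3.3645)/ln 2 ≈ 1.7504 half-lives.
t = n × t½ = 1.7504 × 32.239 ≈ 56.431 hours.

56 hours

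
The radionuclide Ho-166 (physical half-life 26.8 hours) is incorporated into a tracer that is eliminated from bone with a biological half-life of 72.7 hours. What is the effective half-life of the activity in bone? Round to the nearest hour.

20 hours

1/t_eff = 1/t_phys + 1/t_biol = 1/26.8 + 1/72.7 = 0.051069 per hour.
t_eff = 26.8 × 72.7 / (26.8 + 72.7) ≈ 19.582 hours.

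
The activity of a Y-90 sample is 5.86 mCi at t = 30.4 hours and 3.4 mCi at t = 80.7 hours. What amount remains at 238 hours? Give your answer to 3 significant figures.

Over Δt = 80.7 − 30.4 = 50.3 hours, the level fell by a factor of 5.86/3.4 ≈ 1.7235.
n = log₂(1.7235) ≈ 0.78537 half-lives, so t½ = 50.3/0.78537 ≈ 64.047 hours.
From t = 80.7 to t = 238: 3.4 × (1/2)^((238−80.7)/64.047) ≈ 0.61964 mCi.

0.620 mCi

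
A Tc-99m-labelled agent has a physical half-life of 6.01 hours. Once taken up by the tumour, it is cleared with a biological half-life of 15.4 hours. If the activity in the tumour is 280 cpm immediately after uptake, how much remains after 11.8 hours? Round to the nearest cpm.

42 cpm

1/t_eff = 1/t_phys + 1/t_biol = 1/6.01 + 1/15.4 = 0.23132 per hour.
t_eff = 6.01 × 15.4 / (6.01 + 15.4) ≈ 4.3229 hours.
Remaining = 280 × (1/2)^(11.8/4.3229) = 280 × (1/2)^2.7296 ≈ 42.214 cpm.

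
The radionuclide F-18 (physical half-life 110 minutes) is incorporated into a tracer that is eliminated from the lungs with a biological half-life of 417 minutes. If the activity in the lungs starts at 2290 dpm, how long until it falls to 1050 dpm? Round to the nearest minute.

98 minutes

1/t_eff = 1/t_phys + 1/t_biol = 1/110 + 1/417 = 0.011489 per minute.
t_eff = 110 × 417 / (110 + 417) ≈ 87.04 minutes.
n = log₂(2290/1050) ≈ 1.125; t = 1.125 × 87.04 ≈ 97.916 minutes.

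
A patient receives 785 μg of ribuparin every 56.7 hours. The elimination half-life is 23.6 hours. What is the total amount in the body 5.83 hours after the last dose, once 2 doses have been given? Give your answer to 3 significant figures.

787 μg

The 2 doses were given 62.53, 5.83 hours ago.
Total = 785·(1/2)^(62.53/23.6) + 785·(1/2)^(5.83/23.6)
      = 125.1 + 661.46 ≈ 786.57 μg.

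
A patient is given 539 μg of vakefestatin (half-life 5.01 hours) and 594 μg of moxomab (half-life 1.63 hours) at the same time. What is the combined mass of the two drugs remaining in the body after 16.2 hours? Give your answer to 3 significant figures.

vakefestatin: 539 × (1/2)^(16.2/5.01) = 539 × (1/2)^3.2335 ≈ 57.306 μg.
moxomab: 594 × (1/2)^(16.2/1.63) = 594 × (1/2)^9.9387 ≈ 0.60528 μg.
Total = 57.306 + 0.60528 ≈ 57.911 μg.

57.9 μg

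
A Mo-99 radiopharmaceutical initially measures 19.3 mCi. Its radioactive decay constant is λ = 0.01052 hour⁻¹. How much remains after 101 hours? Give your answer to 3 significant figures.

6.67 mCi

t½ = ln 2 / λ = 0.69315 / 0.01052 ≈ 65.889 hours.
Number of half-lives: n = 101/65.889 ≈ 1.5329.
Remaining = 19.3 × (1/2)^1.5329 = 19.3 × 0.34558 ≈ 6.6698 mCi.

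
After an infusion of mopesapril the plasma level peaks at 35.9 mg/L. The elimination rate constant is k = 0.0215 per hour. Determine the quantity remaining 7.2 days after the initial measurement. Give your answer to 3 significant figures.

t½ = ln 2 / k = 0.69315 / 0.0215 ≈ 32.239 hours.
Convert the elapsed time: 7.2 days = 172.8 hours.
Number of half-lives: n = 172.8/32.239 ≈ 5.3599.
Remaining = 35.9 × (1/2)^5.3599 = 35.9 × 0.024351 ≈ 0.87419 mg/L.

0.874 mg/L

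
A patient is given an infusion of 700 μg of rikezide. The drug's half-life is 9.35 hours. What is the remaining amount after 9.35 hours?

Elapsed time is 1 half-life (9.35/9.35).
Each half-life halves the amount: 700 × (1/2)^1 = 700/2 = 350 μg.

350 μg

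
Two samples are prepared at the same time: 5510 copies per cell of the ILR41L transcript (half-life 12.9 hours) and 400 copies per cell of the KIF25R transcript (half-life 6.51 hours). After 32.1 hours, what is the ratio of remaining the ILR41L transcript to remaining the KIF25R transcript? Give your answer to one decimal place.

74.9

ILR41L transcript: 5510 × (1/2)^(32.1/12.9) = 5510 × (1/2)^2.4884 ≈ 981.92 copies per cell.
KIF25R transcript: 400 × (1/2)^(32.1/6.51) = 400 × (1/2)^4.9309 ≈ 13.113 copies per cell.
Ratio ≈ 981.92 / 13.113 ≈ 74.879.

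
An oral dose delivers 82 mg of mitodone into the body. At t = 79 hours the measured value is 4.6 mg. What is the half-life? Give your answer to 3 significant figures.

19.0 hours

A/A₀ = 4.6/82 ≈ 0.056098.
n = log₂(17.826) ≈ 4.1559 half-lives elapsed in 79 hours.
t½ = 79/4.1559 ≈ 19.009 hours.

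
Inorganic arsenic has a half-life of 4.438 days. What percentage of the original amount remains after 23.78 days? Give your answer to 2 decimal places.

n = 23.78/4.438 ≈ 5.3583 half-lives.
Fraction remaining = (1/2)^5.3583 ≈ 0.024378, i.e. 2.4378%.

2.44%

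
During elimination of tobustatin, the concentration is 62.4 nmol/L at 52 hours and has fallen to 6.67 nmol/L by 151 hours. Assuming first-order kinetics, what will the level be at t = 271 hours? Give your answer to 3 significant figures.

Over Δt = 151 − 52 = 99 hours, the level fell by a factor of 62.4/6.67 ≈ 9.3553.
n = log₂(9.3553) ≈ 3.2258 half-lives, so t½ = 99/3.2258 ≈ 30.69 hours.
From t = 151 to t = 271: 6.67 × (1/2)^((271−151)/30.69) ≈ 0.4437 nmol/L.

0.444 nmol/L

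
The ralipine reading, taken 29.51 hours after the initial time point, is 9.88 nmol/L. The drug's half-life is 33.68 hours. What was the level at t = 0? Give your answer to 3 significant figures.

18.1 nmol/L

Number of half-lives elapsed: n = 29.51/33.68 ≈ 0.87619.
A₀ = A × 2^n = 9.88 × 2^0.87619 = 9.88 × 1.8355 ≈ 18.135 nmol/L.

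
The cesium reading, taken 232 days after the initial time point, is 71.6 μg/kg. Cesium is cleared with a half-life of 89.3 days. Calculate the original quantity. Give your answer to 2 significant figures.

430 μg/kg

Number of half-lives elapsed: n = 232/89.3 ≈ 2.598.
A₀ = A × 2^n = 71.6 × 2^2.598 = 71.6 × 6.0544 ≈ 433.5 μg/kg.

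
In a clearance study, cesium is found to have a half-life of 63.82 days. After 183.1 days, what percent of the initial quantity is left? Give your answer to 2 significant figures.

14%

n = 183.1/63.82 ≈ 2.869 half-lives.
Fraction remaining = (1/2)^2.869 ≈ 0.13688, i.e. 13.688%.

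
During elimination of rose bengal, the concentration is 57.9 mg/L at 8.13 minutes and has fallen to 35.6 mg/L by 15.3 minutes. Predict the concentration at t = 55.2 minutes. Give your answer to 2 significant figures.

2.4 mg/L

Over Δt = 15.3 − 8.13 = 7.17 minutes, the level fell by a factor of 57.9/35.6 ≈ 1.6264.
n = log₂(1.6264) ≈ 0.70169 half-lives, so t½ = 7.17/0.70169 ≈ 10.218 minutes.
From t = 15.3 to t = 55.2: 35.6 × (1/2)^((55.2−15.3)/10.218) ≈ 2.3768 mg/L.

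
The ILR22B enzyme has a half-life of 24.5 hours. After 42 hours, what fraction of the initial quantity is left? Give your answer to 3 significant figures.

0.305

n = 42/24.5 ≈ 1.7143 half-lives.
Fraction remaining = (1/2)^1.7143 ≈ 0.30475.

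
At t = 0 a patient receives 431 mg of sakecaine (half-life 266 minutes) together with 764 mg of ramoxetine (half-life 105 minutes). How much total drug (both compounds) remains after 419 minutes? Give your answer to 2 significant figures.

190 mg

sakecaine: 431 × (1/2)^(419/266) = 431 × (1/2)^1.5752 ≈ 144.64 mg.
ramoxetine: 764 × (1/2)^(419/105) = 764 × (1/2)^3.9905 ≈ 48.066 mg.
Total = 144.64 + 48.066 ≈ 192.71 mg.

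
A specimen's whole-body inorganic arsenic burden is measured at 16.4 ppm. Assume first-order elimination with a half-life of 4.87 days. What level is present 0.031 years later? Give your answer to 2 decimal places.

Convert the elapsed time: 0.031 years = 11.315 days.
Number of half-lives: n = 11.315/4.87 ≈ 2.3234.
Remaining = 16.4 × (1/2)^2.3234 = 16.4 × 0.19979 ≈ 3.2766 ppm.

3.28 ppm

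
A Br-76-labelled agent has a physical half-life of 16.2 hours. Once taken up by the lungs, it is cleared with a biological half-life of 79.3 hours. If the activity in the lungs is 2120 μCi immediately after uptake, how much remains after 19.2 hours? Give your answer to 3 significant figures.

788 μCi

1/t_eff = 1/t_phys + 1/t_biol = 1/16.2 + 1/79.3 = 0.074339 per hour.
t_eff = 16.2 × 79.3 / (16.2 + 79.3) ≈ 13.452 hours.
Remaining = 2120 × (1/2)^(19.2/13.452) = 2120 × (1/2)^1.4273 ≈ 788.27 μCi.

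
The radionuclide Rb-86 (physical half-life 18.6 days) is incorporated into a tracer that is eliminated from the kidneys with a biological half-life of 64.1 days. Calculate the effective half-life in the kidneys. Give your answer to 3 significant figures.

14.4 days

1/t_eff = 1/t_phys + 1/t_biol = 1/18.6 + 1/64.1 = 0.069364 per day.
t_eff = 18.6 × 64.1 / (18.6 + 64.1) ≈ 14.417 days.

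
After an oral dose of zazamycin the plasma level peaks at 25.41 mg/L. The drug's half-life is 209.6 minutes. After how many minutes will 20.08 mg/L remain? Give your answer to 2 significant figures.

71 minutes

Fraction remaining = 20.08/25.41 ≈ 0.79024.
n = log₂(25.41/20.08) = ln(1.2654)/ln 2 ≈ 0.33964 half-lives.
t = n × t½ = 0.33964 × 209.6 ≈ 71.188 minutes.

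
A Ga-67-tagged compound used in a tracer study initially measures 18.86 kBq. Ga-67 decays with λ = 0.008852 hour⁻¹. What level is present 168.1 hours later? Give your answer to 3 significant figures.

t½ = ln 2 / λ = 0.69315 / 0.008852 ≈ 78.304 hours.
Number of half-lives: n = 168.1/78.304 ≈ 2.1468.
Remaining = 18.86 × (1/2)^2.1468 = 18.86 × 0.22582 ≈ 4.2589 kBq.

4.26 kBq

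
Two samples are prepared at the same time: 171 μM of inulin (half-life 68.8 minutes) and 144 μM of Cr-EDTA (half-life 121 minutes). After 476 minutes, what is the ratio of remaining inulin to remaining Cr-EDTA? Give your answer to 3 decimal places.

inulin: 171 × (1/2)^(476/68.8) = 171 × (1/2)^6.9186 ≈ 1.4135 μM.
Cr-EDTA: 144 × (1/2)^(476/121) = 144 × (1/2)^3.9339 ≈ 9.422 μM.
Ratio ≈ 1.4135 / 9.422 ≈ 0.15002.

0.150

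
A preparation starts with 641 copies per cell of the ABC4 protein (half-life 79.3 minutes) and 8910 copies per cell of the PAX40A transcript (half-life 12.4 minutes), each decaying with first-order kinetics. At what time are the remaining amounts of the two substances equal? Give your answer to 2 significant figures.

56 minutes

Set 641·(1/2)^(t/79.3) = 8910·(1/2)^(t/12.4).
Taking log₂: log₂(641/8910) = t·(1/79.3 − 1/12.4).
log₂(0.071942) = -3.797; 1/79.3 − 1/12.4 = -0.068035.
t = -3.797 / -0.068035 ≈ 55.81 minutes.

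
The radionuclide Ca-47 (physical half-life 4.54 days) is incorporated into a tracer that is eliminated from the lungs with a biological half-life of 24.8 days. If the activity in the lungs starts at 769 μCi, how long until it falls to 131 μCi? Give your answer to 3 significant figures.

1/t_eff = 1/t_phys + 1/t_biol = 1/4.54 + 1/24.8 = 0.26059 per day.
t_eff = 4.54 × 24.8 / (4.54 + 24.8) ≈ 3.8375 days.
n = log₂(769/131) ≈ 2.5534; t = 2.5534 × 3.8375 ≈ 9.7987 days.

9.80 days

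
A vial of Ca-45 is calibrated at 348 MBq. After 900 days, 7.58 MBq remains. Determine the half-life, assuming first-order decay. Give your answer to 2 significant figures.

A/A₀ = 7.58/348 ≈ 0.021782.
n = log₂(45.91) ≈ 5.5207 half-lives elapsed in 900 days.
t½ = 900/5.5207 ≈ 163.02 days.

160 days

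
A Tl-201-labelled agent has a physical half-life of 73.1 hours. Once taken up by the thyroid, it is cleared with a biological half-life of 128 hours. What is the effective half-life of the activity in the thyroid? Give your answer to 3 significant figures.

1/t_eff = 1/t_phys + 1/t_biol = 1/73.1 + 1/128 = 0.021492 per hour.
t_eff = 73.1 × 128 / (73.1 + 128) ≈ 46.528 hours.

46.5 hours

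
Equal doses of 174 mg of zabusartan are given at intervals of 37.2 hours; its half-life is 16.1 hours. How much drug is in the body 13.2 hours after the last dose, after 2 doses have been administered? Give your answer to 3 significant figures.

The 2 doses were given 50.4, 13.2 hours ago.
Total = 174·(1/2)^(50.4/16.1) + 174·(1/2)^(13.2/16.1)
      = 19.87 + 98.569 ≈ 118.44 mg.

118 mg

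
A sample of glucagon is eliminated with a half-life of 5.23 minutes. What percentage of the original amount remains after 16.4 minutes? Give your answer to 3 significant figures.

n = 16.4/5.23 ≈ 3.1358 half-lives.
Fraction remaining = (1/2)^3.1358 ≈ 0.11377, i.e. 11.377%.

11.4%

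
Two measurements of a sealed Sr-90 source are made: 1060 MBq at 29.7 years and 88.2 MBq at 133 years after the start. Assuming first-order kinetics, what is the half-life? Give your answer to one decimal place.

28.8 years

Over Δt = 133 − 29.7 = 103.3 years, the level fell by a factor of 1060/88.2 ≈ 12.018.
n = log₂(12.018) ≈ 3.5871 half-lives, so t½ = 103.3/3.5871 ≈ 28.797 years.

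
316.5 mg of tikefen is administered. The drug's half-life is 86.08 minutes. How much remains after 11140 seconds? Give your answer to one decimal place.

Convert the elapsed time: 11140 seconds = 185.667 minutes.
Number of half-lives: n = 185.667/86.08 ≈ 2.1569.
Remaining = 316.5 × (1/2)^2.1569 = 316.5 × 0.22424 ≈ 70.971 mg.

71.0 mg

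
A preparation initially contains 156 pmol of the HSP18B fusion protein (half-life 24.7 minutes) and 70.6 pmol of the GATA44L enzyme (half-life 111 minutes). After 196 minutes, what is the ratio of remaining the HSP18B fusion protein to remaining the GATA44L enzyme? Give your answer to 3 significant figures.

HSP18B fusion protein: 156 × (1/2)^(196/24.7) = 156 × (1/2)^7.9352 ≈ 0.63736 pmol.
GATA44L enzyme: 70.6 × (1/2)^(196/111) = 70.6 × (1/2)^1.7658 ≈ 20.761 pmol.
Ratio ≈ 0.63736 / 20.761 ≈ 0.030699.

0.0307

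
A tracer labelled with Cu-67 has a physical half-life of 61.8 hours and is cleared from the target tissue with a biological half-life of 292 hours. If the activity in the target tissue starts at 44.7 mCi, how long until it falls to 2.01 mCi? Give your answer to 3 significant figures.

228 hours

1/t_eff = 1/t_phys + 1/t_biol = 1/61.8 + 1/292 = 0.019606 per hour.
t_eff = 61.8 × 292 / (61.8 + 292) ≈ 51.005 hours.
n = log₂(44.7/2.01) ≈ 4.475; t = 4.475 × 51.005 ≈ 228.25 hours.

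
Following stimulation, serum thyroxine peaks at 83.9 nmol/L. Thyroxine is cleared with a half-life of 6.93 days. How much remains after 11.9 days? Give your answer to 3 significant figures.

25.5 nmol/L

Number of half-lives: n = 11.9/6.93 ≈ 1.7172.
Remaining = 83.9 × (1/2)^1.7172 = 83.9 × 0.30414 ≈ 25.518 nmol/L.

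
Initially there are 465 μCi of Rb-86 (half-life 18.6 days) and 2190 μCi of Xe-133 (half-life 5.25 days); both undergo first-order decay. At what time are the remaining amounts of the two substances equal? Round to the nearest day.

16 days

Set 465·(1/2)^(t/18.6) = 2190·(1/2)^(t/5.25).
Taking log₂: log₂(465/2190) = t·(1/18.6 − 1/5.25).
log₂(0.21233) = -2.2356; 1/18.6 − 1/5.25 = -0.13671.
t = -2.2356 / -0.13671 ≈ 16.353 days.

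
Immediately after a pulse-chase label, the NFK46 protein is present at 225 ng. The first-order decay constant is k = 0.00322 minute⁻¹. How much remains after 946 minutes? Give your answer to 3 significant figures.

10.7 ng

t½ = ln 2 / k = 0.69315 / 0.00322 ≈ 215.26 minutes.
Number of half-lives: n = 946/215.26 ≈ 4.3946.
Remaining = 225 × (1/2)^4.3946 = 225 × 0.047543 ≈ 10.697 ng.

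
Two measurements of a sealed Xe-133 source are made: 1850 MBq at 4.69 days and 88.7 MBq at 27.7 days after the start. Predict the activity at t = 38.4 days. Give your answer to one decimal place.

Over Δt = 27.7 − 4.69 = 23.01 days, the level fell by a factor of 1850/88.7 ≈ 20.857.
n = log₂(20.857) ≈ 4.3824 half-lives, so t½ = 23.01/4.3824 ≈ 5.2505 days.
From t = 27.7 to t = 38.4: 88.7 × (1/2)^((38.4−27.7)/5.2505) ≈ 21.6 MBq.

21.6 MBq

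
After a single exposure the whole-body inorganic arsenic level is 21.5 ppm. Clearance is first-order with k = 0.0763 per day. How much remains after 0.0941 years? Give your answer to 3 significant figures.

1.56 ppm

t½ = ln 2 / k = 0.69315 / 0.0763 ≈ 9.0845 days.
Convert the elapsed time: 0.0941 years = 34.3465 days.
Number of half-lives: n = 34.3465/9.0845 ≈ 3.7808.
Remaining = 21.5 × (1/2)^3.7808 = 21.5 × 0.072756 ≈ 1.5643 ppm.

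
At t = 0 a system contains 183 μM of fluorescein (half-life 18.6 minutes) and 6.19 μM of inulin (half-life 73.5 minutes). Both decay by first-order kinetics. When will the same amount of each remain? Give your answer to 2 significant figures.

Set 183·(1/2)^(t/18.6) = 6.19·(1/2)^(t/73.5).
Taking log₂: log₂(183/6.19) = t·(1/18.6 − 1/73.5).
log₂(29.564) = 4.8858; 1/18.6 − 1/73.5 = 0.040158.
t = 4.8858 / 0.040158 ≈ 121.66 minutes.

120 minutes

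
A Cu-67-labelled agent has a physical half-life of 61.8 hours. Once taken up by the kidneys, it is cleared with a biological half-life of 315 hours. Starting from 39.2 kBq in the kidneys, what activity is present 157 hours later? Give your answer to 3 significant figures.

1/t_eff = 1/t_phys + 1/t_biol = 1/61.8 + 1/315 = 0.019356 per hour.
t_eff = 61.8 × 315 / (61.8 + 315) ≈ 51.664 hours.
Remaining = 39.2 × (1/2)^(157/51.664) = 39.2 × (1/2)^3.0389 ≈ 4.7698 kBq.

4.77 kBq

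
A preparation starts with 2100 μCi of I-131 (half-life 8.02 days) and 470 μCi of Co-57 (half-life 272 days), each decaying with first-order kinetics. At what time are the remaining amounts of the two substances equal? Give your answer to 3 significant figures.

17.8 days

Set 2100·(1/2)^(t/8.02) = 470·(1/2)^(t/272).
Taking log₂: log₂(2100/470) = t·(1/8.02 − 1/272).
log₂(4.4681) = 2.1597; 1/8.02 − 1/272 = 0.12101.
t = 2.1597 / 0.12101 ≈ 17.847 days.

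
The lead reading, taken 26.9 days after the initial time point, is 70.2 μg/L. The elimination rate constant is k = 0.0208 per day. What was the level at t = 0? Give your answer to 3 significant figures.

t½ = ln 2 / k = 0.69315 / 0.0208 ≈ 33.324 days.
Number of half-lives elapsed: n = 26.9/33.324 ≈ 0.80722.
A₀ = A × 2^n = 70.2 × 2^0.80722 = 70.2 × 1.7498 ≈ 122.84 μg/L.

123 μg/L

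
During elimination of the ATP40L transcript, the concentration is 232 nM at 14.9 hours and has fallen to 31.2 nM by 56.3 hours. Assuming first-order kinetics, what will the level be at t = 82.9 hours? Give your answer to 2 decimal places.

8.60 nM

Over Δt = 56.3 − 14.9 = 41.4 hours, the level fell by a factor of 232/31.2 ≈ 7.4359.
n = log₂(7.4359) ≈ 2.8945 half-lives, so t½ = 41.4/2.8945 ≈ 14.303 hours.
From t = 56.3 to t = 82.9: 31.2 × (1/2)^((82.9−56.3)/14.303) ≈ 8.5963 nM.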